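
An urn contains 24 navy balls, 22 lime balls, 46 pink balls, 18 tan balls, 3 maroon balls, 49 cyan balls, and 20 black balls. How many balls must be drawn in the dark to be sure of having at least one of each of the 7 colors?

180

The hardest color to obtain is maroon: we could draw every other ball first — 182 − 3 = 179 balls — without a single maroon one.
The next draw must be maroon, so 179 + 1 = 180.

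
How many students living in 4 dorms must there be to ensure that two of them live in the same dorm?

5

There are 4 dorms acting as pigeonholes.
With 4 students we could place one in each, avoiding any repeat.
One more forces some class to hold 2, so 4 + 1 = 5.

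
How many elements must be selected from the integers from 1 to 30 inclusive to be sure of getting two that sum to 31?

16

Partition {1, …, 30} into 15 pairs: {1,30}, {2,29}, …, {15,16}.
Choosing 15 integers — say the integers 1 through 15 — takes one from each pair and avoids the property.
Choosing 16 forces two into the same pair by pigeonhole, and those sum to 31. So 16.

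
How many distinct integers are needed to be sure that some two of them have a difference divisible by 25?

26

Use the pigeonhole principle on residue classes: two integers differ by a multiple of 25 exactly when they share a remainder mod 25.
There are 25 residue classes mod 25, so 25 integers can all lie in distinct classes.
One more integer must repeat a residue, giving a difference divisible by 25. So n = 25 + 1 = 26.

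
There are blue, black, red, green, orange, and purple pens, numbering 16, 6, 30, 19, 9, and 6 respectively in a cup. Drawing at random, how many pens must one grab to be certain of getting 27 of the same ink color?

In the worst case we take at most 26 of each ink color, but all 16 blue, all 6 black, all 19 green, all 9 orange, and all 6 purple (fewer than 26), giving 16 + 6 + 26 + 19 + 9 + 6 = 82.
One more pen then forces some ink color to 27, so 82 + 1 = 83.

83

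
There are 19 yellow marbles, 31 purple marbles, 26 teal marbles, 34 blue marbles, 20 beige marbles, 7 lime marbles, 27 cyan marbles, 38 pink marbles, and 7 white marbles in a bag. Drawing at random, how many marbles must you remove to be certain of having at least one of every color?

203

The hardest color to obtain is lime: we could draw every other marble first — 209 − 7 = 202 marbles — without a single lime one.
The next draw must be lime, so 202 + 1 = 203.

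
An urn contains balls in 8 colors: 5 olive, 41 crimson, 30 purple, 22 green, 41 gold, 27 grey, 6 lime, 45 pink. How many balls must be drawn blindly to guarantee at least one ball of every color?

213

The hardest color to obtain is olive: we could draw every other ball first — 217 − 5 = 212 balls — without a single olive one.
The next draw must be olive, so 212 + 1 = 213.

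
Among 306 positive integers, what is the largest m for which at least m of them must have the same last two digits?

The 306 positive integers fall into 100 possible two-digit endings.
If each of the 100 possible two-digit endings held at most 3, the total would be at most 100 × 3 = 300 < 306, a contradiction.
So at least one holds ⌈306/100⌉ = 4.

4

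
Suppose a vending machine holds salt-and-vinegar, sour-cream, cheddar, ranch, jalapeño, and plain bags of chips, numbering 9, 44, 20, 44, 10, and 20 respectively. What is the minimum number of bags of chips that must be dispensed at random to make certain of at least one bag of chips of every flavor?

The hardest flavor to obtain is salt-and-vinegar: we could draw every other bag of chips first — 147 − 9 = 138 bags of chips — without a single salt-and-vinegar one.
The next draw must be salt-and-vinegar, so 138 + 1 = 139.

139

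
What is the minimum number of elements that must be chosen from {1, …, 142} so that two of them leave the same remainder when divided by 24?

Use the pigeonhole principle on residue classes: group the integers by remainder mod 24; there are 24 residue classes, each nonempty in this range.
Choosing one from each class (24 integers) avoids any shared remainder.
One more choice must repeat a class, so two differ by a multiple of 24. Hence 24 + 1 = 25.

25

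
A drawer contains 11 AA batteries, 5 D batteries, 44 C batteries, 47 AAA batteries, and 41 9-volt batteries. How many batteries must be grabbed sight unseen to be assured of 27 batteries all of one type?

Treat the 5 types as pigeonholes.
In the worst case we take at most 26 of each type, but all 11 AA and all 5 D (fewer than 26), giving 11 + 5 + 26 + 26 + 26 = 94.
One more battery then forces some type to 27, so 94 + 1 = 95.

95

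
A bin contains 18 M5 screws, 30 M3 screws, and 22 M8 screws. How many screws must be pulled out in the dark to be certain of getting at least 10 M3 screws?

50

To avoid M3 screws as long as possible, exhaust the other 2 sizes first.
The worst case draws every non-M3 screw first: 18 + 22 = 40.
The next 10 draws are then forced to be M3, giving 40 + 10 = 50.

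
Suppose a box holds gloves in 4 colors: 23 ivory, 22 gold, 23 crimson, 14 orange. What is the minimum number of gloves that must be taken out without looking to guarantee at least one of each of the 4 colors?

The hardest color to obtain is orange: we could draw every other glove first — 82 − 14 = 68 gloves — without a single orange one.
The next draw must be orange, so 68 + 1 = 69.

69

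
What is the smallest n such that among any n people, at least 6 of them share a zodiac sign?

61

There are 12 zodiac signs acting as pigeonholes.
With 12 × 5 = 60 people we could place exactly 5 in each, with no class reaching 6.
One more forces some class to hold 6, so 60 + 1 = 61.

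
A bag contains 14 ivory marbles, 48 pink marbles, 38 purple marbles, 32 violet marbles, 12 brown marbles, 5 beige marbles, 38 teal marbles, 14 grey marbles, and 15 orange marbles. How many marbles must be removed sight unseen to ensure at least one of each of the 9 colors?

The hardest color to obtain is beige: we could draw every other marble first — 216 − 5 = 211 marbles — without a single beige one.
The next draw must be beige, so 211 + 1 = 212.

212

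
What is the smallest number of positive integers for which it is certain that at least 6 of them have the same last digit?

51

There are 10 possible last digits acting as pigeonholes.
With 10 × 5 = 50 positive integers we could place exactly 5 in each, with no class reaching 6.
One more forces some class to hold 6, so 50 + 1 = 51.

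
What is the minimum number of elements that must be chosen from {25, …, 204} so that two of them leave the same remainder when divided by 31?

32

Group the integers by remainder mod 31; there are 31 residue classes, each nonempty in this range.
Choosing one from each class (31 integers) avoids any shared remainder.
One more choice must repeat a class, so two differ by a multiple of 31. Hence 31 + 1 = 32.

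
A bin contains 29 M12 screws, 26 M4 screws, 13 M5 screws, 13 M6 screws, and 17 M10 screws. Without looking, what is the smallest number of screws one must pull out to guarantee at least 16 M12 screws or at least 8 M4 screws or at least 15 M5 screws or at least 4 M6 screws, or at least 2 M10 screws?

40

The worst case stops just short of every target: 15 M12, 7 M4, all 13 M5, 3 M6, 1 M10 — 15 + 7 + 13 + 3 + 1 = 39 screws.
One more screw must push some size to its target, so 39 + 1 = 40.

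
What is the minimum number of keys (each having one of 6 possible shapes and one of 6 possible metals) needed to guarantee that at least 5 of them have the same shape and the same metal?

There are 6 × 6 = 36 (shape, metal) combinations acting as pigeonholes.
With 36 × 4 = 144 keys we could place exactly 4 in each, with no (shape, metal) pair reaching 5.
One more forces some (shape, metal) pair to hold 5, so 144 + 1 = 145.

145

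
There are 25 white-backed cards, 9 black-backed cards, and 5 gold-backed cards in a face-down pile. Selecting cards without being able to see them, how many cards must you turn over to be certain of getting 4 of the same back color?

10

The worst case takes 3 cards of each back color without reaching 4 of any: 3 × 3 = 9.
The next card must bring some back color to 4, so 9 + 1 = 10.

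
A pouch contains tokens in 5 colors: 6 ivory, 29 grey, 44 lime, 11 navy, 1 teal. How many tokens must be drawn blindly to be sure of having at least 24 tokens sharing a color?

65

In the worst case we take at most 23 of each color, but all 6 ivory, all 11 navy, and all 1 teal (fewer than 23), giving 6 + 23 + 23 + 11 + 1 = 64.
One more token then forces some color to 24, so 64 + 1 = 65.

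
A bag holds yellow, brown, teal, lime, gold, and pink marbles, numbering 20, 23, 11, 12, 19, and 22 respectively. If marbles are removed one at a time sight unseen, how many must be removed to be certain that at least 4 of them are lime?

99

The worst case draws every non-lime marble first: 20 + 23 + 11 + 19 + 22 = 95.
The next 4 draws are then forced to be lime, giving 95 + 4 = 99.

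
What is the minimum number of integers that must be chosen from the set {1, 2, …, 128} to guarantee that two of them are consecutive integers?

Partition {1, …, 128} into 64 pairs: {1,2}, {3,4}, …, {127,128}.
Choosing 64 integers — say the 64 even numbers 2, 4, …, 128 — takes one from each pair and avoids the property.
Choosing 65 forces two into the same pair by pigeonhole, and those are consecutive. So 65.

65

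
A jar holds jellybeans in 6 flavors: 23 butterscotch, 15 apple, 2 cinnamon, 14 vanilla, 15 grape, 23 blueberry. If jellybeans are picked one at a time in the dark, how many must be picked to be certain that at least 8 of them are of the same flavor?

In the worst case we take at most 7 of each flavor, but all 2 cinnamon (fewer than 7), giving 7 + 7 + 2 + 7 + 7 + 7 = 37.
One more jellybean then forces some flavor to 8, so 37 + 1 = 38.

38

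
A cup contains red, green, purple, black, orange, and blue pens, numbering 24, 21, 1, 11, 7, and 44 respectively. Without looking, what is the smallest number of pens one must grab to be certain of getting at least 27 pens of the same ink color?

91

Treat the 6 ink colors as pigeonholes.
In the worst case we take at most 26 of each ink color, but all 24 red, all 21 green, all 1 purple, all 11 black, and all 7 orange (fewer than 26), giving 24 + 21 + 1 + 11 + 7 + 26 = 90.
One more pen then forces some ink color to 27, so 90 + 1 = 91.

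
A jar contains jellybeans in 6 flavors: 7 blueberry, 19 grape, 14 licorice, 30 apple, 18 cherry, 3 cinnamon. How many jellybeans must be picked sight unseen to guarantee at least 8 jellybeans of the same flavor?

Treat the 6 flavors as pigeonholes.
In the worst case we take at most 7 of each flavor, but all 3 cinnamon (fewer than 7), giving 7 + 7 + 7 + 7 + 7 + 3 = 38.
One more jellybean then forces some flavor to 8, so 38 + 1 = 39.

39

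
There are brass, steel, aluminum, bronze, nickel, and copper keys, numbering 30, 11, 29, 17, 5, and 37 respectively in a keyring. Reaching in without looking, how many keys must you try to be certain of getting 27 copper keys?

The worst case draws every non-copper key first: 30 + 11 + 29 + 17 + 5 = 92.
The next 27 draws are then forced to be copper, giving 92 + 27 = 119.

119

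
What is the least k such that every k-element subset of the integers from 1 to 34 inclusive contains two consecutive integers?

18

Partition {1, …, 34} into 17 pairs: {1,2}, {3,4}, …, {33,34}.
Choosing 17 integers — say the 17 even numbers 2, 4, …, 34 — takes one from each pair and avoids the property.
Choosing 18 forces two into the same pair by pigeonhole, and those are consecutive. So 18.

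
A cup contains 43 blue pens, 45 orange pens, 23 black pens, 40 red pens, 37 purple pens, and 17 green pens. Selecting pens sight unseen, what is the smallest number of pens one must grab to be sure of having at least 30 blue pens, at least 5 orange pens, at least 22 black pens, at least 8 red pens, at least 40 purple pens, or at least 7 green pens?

105

The worst case stops just short of every target: 29 blue, 4 orange, 21 black, 7 red, all 37 purple, 6 green — 29 + 4 + 21 + 7 + 37 + 6 = 104 pens.
One more pen must push some ink color to its target, so 104 + 1 = 105.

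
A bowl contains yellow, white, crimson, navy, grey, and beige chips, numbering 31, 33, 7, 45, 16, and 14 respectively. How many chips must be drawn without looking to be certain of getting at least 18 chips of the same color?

89

In the worst case we take at most 17 of each color, but all 7 crimson, all 16 grey, and all 14 beige (fewer than 17), giving 17 + 17 + 7 + 17 + 16 + 14 = 88.
One more chip then forces some color to 18, so 88 + 1 = 89.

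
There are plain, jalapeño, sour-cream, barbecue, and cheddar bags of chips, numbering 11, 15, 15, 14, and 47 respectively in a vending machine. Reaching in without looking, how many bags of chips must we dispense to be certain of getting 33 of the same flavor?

88

In the worst case we take at most 32 of each flavor, but all 11 plain, all 15 jalapeño, all 15 sour-cream, and all 14 barbecue (fewer than 32), giving 11 + 15 + 15 + 14 + 32 = 87.
One more bag of chips then forces some flavor to 33, so 87 + 1 = 88.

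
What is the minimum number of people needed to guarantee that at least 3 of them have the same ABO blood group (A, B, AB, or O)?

There are 4 ABO blood groups acting as pigeonholes.
With 4 × 2 = 8 people we could place exactly 2 in each, with no class reaching 3.
One more forces some class to hold 3, so 8 + 1 = 9.

9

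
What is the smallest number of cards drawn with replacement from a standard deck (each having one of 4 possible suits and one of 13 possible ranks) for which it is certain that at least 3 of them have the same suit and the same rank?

105

There are 4 × 13 = 52 (suit, rank) combinations acting as pigeonholes.
With 52 × 2 = 104 cards drawn with replacement from a standard deck we could place exactly 2 in each, with no (suit, rank) pair reaching 3.
One more forces some (suit, rank) pair to hold 3, so 104 + 1 = 105.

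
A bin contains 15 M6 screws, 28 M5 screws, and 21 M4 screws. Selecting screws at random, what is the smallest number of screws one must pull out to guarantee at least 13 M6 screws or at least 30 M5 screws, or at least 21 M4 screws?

61

The worst case stops just short of every target: 12 M6, all 28 M5, 20 M4 — 12 + 28 + 20 = 60 screws.
One more screw must push some size to its target, so 60 + 1 = 61.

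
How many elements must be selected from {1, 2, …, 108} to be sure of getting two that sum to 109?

Partition {1, …, 108} into 54 pairs: {1,108}, {2,107}, …, {54,55}.
Choosing 54 integers — say the integers 1 through 54 — takes one from each pair and avoids the property.
Choosing 55 forces two into the same pair by pigeonhole, and those sum to 109. So 55.

55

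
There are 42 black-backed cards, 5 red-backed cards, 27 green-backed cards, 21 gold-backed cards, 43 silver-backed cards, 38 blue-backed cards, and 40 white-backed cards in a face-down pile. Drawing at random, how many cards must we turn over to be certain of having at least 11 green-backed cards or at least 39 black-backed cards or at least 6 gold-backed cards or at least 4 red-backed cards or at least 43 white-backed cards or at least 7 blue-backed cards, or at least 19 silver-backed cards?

121

The worst case stops just short of every target: 38 black-backed, 3 red-backed, 10 green-backed, 5 gold-backed, 18 silver-backed, 6 blue-backed, all 40 white-backed — 38 + 3 + 10 + 5 + 18 + 6 + 40 = 120 cards.
One more card must push some back color to its target, so 120 + 1 = 121.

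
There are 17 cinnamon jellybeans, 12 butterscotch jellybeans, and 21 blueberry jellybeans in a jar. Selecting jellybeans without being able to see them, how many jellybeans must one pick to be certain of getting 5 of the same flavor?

13

The worst case takes 4 jellybeans of each flavor without reaching 5 of any: 3 × 4 = 12.
The next jellybean must bring some flavor to 5, so 12 + 1 = 13.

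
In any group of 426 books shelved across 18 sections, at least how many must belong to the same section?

The 426 books fall into 18 sections.
If each of the 18 sections held at most 23, the total would be at most 18 × 23 = 414 < 426, a contradiction.
So at least one holds ⌈426/18⌉ = 24.

24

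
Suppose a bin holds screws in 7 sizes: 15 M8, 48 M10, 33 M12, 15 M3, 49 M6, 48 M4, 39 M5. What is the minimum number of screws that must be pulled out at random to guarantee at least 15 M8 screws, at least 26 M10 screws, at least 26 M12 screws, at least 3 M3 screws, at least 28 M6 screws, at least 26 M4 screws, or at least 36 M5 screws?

The worst case stops just short of every target: 14 M8, 25 M10, 25 M12, 2 M3, 27 M6, 25 M4, 35 M5 — 14 + 25 + 25 + 2 + 27 + 25 + 35 = 153 screws.
One more screw must push some size to its target, so 153 + 1 = 154.

154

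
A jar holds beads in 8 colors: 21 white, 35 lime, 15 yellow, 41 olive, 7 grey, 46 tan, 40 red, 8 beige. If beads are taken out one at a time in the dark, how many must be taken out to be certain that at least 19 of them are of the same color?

In the worst case we take at most 18 of each color, but all 15 yellow, all 7 grey, and all 8 beige (fewer than 18), giving 18 + 18 + 15 + 18 + 7 + 18 + 18 + 8 = 120.
One more bead then forces some color to 19, so 120 + 1 = 121.

121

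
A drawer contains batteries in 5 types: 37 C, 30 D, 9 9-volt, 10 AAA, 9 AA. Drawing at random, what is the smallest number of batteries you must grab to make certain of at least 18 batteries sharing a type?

Treat the 5 types as pigeonholes.
In the worst case we take at most 17 of each type, but all 9 9-volt, all 10 AAA, and all 9 AA (fewer than 17), giving 17 + 17 + 9 + 10 + 9 = 62.
One more battery then forces some type to 18, so 62 + 1 = 63.

63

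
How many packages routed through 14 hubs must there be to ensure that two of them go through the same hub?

15

There are 14 hubs acting as pigeonholes.
With 14 packages we could place one in each, avoiding any repeat.
One more forces some class to hold 2, so 14 + 1 = 15.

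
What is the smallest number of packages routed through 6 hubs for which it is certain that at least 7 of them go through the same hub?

37

There are 6 hubs acting as pigeonholes.
With 6 × 6 = 36 packages we could place exactly 6 in each, with no class reaching 7.
One more forces some class to hold 7, so 36 + 1 = 37.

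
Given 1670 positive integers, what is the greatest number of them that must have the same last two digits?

The 1670 positive integers fall into 100 possible two-digit endings.
If each of the 100 possible two-digit endings held at most 16, the total would be at most 100 × 16 = 1600 < 1670, a contradiction.
So at least one holds ⌈1670/100⌉ = 17.

17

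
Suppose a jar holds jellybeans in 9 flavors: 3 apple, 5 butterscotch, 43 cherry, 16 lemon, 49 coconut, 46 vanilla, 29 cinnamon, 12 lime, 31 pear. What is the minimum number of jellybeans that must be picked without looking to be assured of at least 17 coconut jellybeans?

202

To avoid coconut jellybeans as long as possible, exhaust the other 8 flavors first.
The worst case draws every non-coconut jellybean first: 3 + 5 + 43 + 16 + 46 + 29 + 12 + 31 = 185.
The next 17 draws are then forced to be coconut, giving 185 + 17 = 202.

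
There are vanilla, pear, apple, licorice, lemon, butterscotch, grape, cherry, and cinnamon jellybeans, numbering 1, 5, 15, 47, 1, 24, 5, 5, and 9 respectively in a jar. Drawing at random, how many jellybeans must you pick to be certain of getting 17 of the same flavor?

In the worst case we take at most 16 of each flavor, but all 1 vanilla, all 5 pear, all 15 apple, all 1 lemon, all 5 grape, all 5 cherry, and all 9 cinnamon (fewer than 16), giving 1 + 5 + 15 + 16 + 1 + 16 + 5 + 5 + 9 = 73.
One more jellybean then forces some flavor to 17, so 73 + 1 = 74.

74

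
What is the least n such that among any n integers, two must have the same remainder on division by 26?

27

Two integers differ by a multiple of 26 exactly when they share a remainder mod 26.
There are 26 residue classes mod 26, so 26 integers can all lie in distinct classes.
One more integer must repeat a residue, giving a difference divisible by 26. So n = 26 + 1 = 27.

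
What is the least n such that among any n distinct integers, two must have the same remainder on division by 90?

91

Use the pigeonhole principle on residue classes: two integers differ by a multiple of 90 exactly when they share a remainder mod 90.
There are 90 residue classes mod 90, so 90 integers can all lie in distinct classes.
One more integer must repeat a residue, giving a difference divisible by 90. So n = 90 + 1 = 91.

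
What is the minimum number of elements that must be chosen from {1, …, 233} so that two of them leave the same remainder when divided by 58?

59

Use the pigeonhole principle on residue classes: group the integers by remainder mod 58; there are 58 residue classes, each nonempty in this range.
Choosing one from each class (58 integers) avoids any shared remainder.
One more choice must repeat a class, so two differ by a multiple of 58. Hence 58 + 1 = 59.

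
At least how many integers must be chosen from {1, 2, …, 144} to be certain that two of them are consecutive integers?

Partition {1, …, 144} into 72 pairs: {1,2}, {3,4}, …, {143,144}.
Choosing 72 integers — say the 72 even numbers 2, 4, …, 144 — takes one from each pair and avoids the property.
Choosing 73 forces two into the same pair by pigeonhole, and those are consecutive. So 73.

73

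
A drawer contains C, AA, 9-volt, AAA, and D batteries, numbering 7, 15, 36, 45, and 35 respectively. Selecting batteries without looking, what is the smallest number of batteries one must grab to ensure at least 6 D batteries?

109

The worst case draws every non-D battery first: 7 + 15 + 36 + 45 = 103.
The next 6 draws are then forced to be D, giving 103 + 6 = 109.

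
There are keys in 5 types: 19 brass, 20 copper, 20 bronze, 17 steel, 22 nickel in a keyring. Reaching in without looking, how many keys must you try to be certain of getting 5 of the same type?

The worst case takes 4 keys of each type without reaching 5 of any: 5 × 4 = 20.
The next key must bring some type to 5, so 20 + 1 = 21.

21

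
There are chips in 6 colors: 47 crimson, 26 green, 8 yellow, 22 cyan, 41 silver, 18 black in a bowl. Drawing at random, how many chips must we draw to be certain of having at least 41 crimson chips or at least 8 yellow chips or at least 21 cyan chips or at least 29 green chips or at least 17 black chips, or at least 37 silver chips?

The worst case stops just short of every target: 40 crimson, all 26 green, 7 yellow, 20 cyan, 36 silver, 16 black — 40 + 26 + 7 + 20 + 36 + 16 = 145 chips.
One more chip must push some color to its target, so 145 + 1 = 146.

146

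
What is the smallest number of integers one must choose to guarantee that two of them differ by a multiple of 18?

19

Two integers differ by a multiple of 18 exactly when they share a remainder mod 18.
There are 18 residue classes mod 18, so 18 integers can all lie in distinct classes.
One more integer must repeat a residue, giving a difference divisible by 18. So n = 18 + 1 = 19.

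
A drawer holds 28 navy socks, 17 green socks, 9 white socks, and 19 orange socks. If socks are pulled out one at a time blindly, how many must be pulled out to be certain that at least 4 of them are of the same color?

Treat the 4 colors as pigeonholes.
The worst case takes 3 socks of each color without reaching 4 of any: 4 × 3 = 12.
The next sock must bring some color to 4, so 12 + 1 = 13.

13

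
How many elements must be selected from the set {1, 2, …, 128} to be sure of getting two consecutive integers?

65

Partition {1, …, 128} into 64 pairs: {1,2}, {3,4}, …, {127,128}.
Choosing 64 integers — say the 64 even numbers 2, 4, …, 128 — takes one from each pair and avoids the property.
Choosing 65 forces two into the same pair by pigeonhole, and those are consecutive. So 65.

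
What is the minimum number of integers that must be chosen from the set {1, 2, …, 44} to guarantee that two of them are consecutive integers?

Partition {1, …, 44} into 22 pairs: {1,2}, {3,4}, …, {43,44}.
Choosing 22 integers — say the 22 even numbers 2, 4, …, 44 — takes one from each pair and avoids the property.
Choosing 23 forces two into the same pair by pigeonhole, and those are consecutive. So 23.

23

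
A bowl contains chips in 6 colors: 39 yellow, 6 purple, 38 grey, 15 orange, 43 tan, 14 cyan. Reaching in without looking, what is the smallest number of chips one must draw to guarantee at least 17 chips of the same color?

In the worst case we take at most 16 of each color, but all 6 purple, all 15 orange, and all 14 cyan (fewer than 16), giving 16 + 6 + 16 + 15 + 16 + 14 = 83.
One more chip then forces some color to 17, so 83 + 1 = 84.

84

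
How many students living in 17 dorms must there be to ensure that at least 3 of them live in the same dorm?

There are 17 dorms acting as pigeonholes.
With 17 × 2 = 34 students we could place exactly 2 in each, with no class reaching 3.
One more forces some class to hold 3, so 34 + 1 = 35.

35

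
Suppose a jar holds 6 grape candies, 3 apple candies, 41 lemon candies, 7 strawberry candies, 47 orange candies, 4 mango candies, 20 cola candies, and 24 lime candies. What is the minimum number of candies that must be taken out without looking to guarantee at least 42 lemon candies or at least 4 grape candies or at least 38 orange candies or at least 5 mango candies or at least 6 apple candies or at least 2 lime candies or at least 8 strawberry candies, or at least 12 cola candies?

The worst case stops just short of every target: 3 grape, all 3 apple, 41 lemon, 7 strawberry, 37 orange, 4 mango, 11 cola, 1 lime — 3 + 3 + 41 + 7 + 37 + 4 + 11 + 1 = 107 candies.
One more candy must push some flavor to its target, so 107 + 1 = 108.

108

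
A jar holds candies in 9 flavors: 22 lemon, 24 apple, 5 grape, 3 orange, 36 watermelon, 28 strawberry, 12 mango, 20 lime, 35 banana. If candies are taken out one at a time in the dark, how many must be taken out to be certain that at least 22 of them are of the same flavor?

146

Treat the 9 flavors as pigeonholes.
In the worst case we take at most 21 of each flavor, but all 5 grape, all 3 orange, all 12 mango, and all 20 lime (fewer than 21), giving 21 + 21 + 5 + 3 + 21 + 21 + 12 + 20 + 21 = 145.
One more candy then forces some flavor to 22, so 145 + 1 = 146.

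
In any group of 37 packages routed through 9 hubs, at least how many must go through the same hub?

5

The 37 packages fall into 9 hubs.
If each of the 9 hubs held at most 4, the total would be at most 9 × 4 = 36 < 37, a contradiction.
So at least one holds ⌈37/9⌉ = 5.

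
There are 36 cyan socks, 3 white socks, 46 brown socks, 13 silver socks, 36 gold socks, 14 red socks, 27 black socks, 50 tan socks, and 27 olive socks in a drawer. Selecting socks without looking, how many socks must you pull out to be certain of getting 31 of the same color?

Treat the 9 colors as pigeonholes.
In the worst case we take at most 30 of each color, but all 3 white, all 13 silver, all 14 red, all 27 black, and all 27 olive (fewer than 30), giving 30 + 3 + 30 + 13 + 30 + 14 + 27 + 30 + 27 = 204.
One more sock then forces some color to 31, so 204 + 1 = 205.

205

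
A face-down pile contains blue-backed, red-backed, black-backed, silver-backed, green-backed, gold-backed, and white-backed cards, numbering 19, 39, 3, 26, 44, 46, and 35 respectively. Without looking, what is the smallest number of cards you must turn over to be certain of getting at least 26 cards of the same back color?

148

Treat the 7 back colors as pigeonholes.
In the worst case we take at most 25 of each back color, but all 19 blue-backed and all 3 black-backed (fewer than 25), giving 19 + 25 + 3 + 25 + 25 + 25 + 25 = 147.
One more card then forces some back color to 26, so 147 + 1 = 148.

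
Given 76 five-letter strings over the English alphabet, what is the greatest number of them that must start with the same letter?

3

If each of the 26 possible first letters held at most 2, the total would be at most 26 × 2 = 52 < 76, a contradiction.
So at least one holds ⌈76/26⌉ = 3.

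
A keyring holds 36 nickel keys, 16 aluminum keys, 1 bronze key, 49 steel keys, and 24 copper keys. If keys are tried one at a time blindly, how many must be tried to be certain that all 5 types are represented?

126

The hardest type to obtain is bronze: we could draw every other key first — 126 − 1 = 125 keys — without a single bronze one.
The next draw must be bronze, so 125 + 1 = 126.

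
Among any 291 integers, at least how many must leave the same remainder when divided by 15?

The 291 integers fall into 15 residue classes modulo 15.
If each of the 15 residue classes modulo 15 held at most 19, the total would be at most 15 × 19 = 285 < 291, a contradiction.
So at least one holds ⌈291/15⌉ = 20.

20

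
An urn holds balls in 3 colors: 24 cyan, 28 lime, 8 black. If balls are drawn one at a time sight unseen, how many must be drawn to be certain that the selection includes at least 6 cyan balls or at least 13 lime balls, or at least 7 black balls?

The worst case stops just short of every target: 5 cyan, 12 lime, 6 black — 5 + 12 + 6 = 23 balls.
One more ball must push some color to its target, so 23 + 1 = 24.

24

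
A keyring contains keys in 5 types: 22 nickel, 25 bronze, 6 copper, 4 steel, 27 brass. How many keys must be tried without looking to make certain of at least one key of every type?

The hardest type to obtain is steel: we could draw every other key first — 84 − 4 = 80 keys — without a single steel one.
The next draw must be steel, so 80 + 1 = 81.

81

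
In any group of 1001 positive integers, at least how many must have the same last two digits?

11

The 1001 positive integers fall into 100 possible two-digit endings.
If each of the 100 possible two-digit endings held at most 10, the total would be at most 100 × 10 = 1000 < 1001, a contradiction.
So at least one holds ⌈1001/100⌉ = 11.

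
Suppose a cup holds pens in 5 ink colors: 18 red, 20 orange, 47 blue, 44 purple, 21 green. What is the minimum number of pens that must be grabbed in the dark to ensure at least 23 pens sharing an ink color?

Treat the 5 ink colors as pigeonholes.
In the worst case we take at most 22 of each ink color, but all 18 red, all 20 orange, and all 21 green (fewer than 22), giving 18 + 20 + 22 + 22 + 21 = 103.
One more pen then forces some ink color to 23, so 103 + 1 = 104.

104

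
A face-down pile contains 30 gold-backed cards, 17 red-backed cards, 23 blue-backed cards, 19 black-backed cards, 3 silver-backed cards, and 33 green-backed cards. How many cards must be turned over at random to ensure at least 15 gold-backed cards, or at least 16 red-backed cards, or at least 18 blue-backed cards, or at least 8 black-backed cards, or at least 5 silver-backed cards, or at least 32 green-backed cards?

The worst case stops just short of every target: 14 gold-backed, 15 red-backed, 17 blue-backed, 7 black-backed, all 3 silver-backed, 31 green-backed — 14 + 15 + 17 + 7 + 3 + 31 = 87 cards.
One more card must push some back color to its target, so 87 + 1 = 88.

88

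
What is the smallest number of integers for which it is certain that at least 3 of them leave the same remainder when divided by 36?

73

There are 36 residue classes modulo 36 acting as pigeonholes.
With 36 × 2 = 72 integers we could place exactly 2 in each, with no class reaching 3.
One more forces some class to hold 3, so 72 + 1 = 73.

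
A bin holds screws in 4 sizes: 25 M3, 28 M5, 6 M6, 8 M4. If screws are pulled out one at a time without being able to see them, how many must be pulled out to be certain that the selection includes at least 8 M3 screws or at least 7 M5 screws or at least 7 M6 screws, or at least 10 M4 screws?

The worst case stops just short of every target: 7 M3, 6 M5, 6 M6, all 8 M4 — 7 + 6 + 6 + 8 = 27 screws.
One more screw must push some size to its target, so 27 + 1 = 28.

28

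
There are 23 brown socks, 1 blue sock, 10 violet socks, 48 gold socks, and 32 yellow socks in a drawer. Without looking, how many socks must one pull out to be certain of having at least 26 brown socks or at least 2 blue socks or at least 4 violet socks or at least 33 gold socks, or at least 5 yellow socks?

64

Each of the 5 colors has its own threshold; avoid all of them simultaneously.
The worst case stops just short of every target: all 23 brown, 1 blue, 3 violet, 32 gold, 4 yellow — 23 + 1 + 3 + 32 + 4 = 63 socks.
One more sock must push some color to its target, so 63 + 1 = 64.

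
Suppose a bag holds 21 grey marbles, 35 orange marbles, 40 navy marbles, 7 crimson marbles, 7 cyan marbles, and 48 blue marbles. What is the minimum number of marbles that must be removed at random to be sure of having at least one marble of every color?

The hardest color to obtain is crimson: we could draw every other marble first — 158 − 7 = 151 marbles — without a single crimson one.
The next draw must be crimson, so 151 + 1 = 152.

152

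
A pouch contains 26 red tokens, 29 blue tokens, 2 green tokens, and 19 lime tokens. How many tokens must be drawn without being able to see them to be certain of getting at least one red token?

51

The worst case draws every non-red token first: 29 + 2 + 19 = 50.
The next draw is then forced to be red, giving 50 + 1 = 51.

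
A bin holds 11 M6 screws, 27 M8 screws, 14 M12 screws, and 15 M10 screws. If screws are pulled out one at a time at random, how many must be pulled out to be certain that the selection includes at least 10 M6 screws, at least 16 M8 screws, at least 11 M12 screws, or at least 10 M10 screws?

The worst case stops just short of every target: 9 M6, 15 M8, 10 M12, 9 M10 — 9 + 15 + 10 + 9 = 43 screws.
One more screw must push some size to its target, so 43 + 1 = 44.

44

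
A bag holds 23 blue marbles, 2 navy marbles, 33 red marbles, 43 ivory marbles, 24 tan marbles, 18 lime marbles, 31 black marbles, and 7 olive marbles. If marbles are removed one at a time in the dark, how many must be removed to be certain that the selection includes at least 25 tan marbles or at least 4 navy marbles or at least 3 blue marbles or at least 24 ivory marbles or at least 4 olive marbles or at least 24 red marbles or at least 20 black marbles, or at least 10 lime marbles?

The worst case stops just short of every target: 2 blue, all 2 navy, 23 red, 23 ivory, 24 tan, 9 lime, 19 black, 3 olive — 2 + 2 + 23 + 23 + 24 + 9 + 19 + 3 = 105 marbles.
One more marble must push some color to its target, so 105 + 1 = 106.

106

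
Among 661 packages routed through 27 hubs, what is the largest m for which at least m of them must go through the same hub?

25

If each of the 27 hubs held at most 24, the total would be at most 27 × 24 = 648 < 661, a contradiction.
So at least one holds ⌈661/27⌉ = 25.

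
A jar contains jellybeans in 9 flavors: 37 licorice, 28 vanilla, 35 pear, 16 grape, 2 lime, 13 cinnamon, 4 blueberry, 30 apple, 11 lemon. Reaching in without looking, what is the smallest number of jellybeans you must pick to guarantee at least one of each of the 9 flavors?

The hardest flavor to obtain is lime: we could draw every other jellybean first — 176 − 2 = 174 jellybeans — without a single lime one.
The next draw must be lime, so 174 + 1 = 175.

175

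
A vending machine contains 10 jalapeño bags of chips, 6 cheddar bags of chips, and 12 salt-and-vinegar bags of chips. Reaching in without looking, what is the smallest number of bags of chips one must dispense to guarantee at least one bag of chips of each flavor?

The hardest flavor to obtain is cheddar: we could draw every other bag of chips first — 28 − 6 = 22 bags of chips — without a single cheddar one.
The next draw must be cheddar, so 22 + 1 = 23.

23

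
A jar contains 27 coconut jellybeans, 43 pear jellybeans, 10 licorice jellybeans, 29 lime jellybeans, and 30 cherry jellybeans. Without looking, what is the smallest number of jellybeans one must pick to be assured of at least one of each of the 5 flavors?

130

The hardest flavor to obtain is licorice: we could draw every other jellybean first — 139 − 10 = 129 jellybeans — without a single licorice one.
The next draw must be licorice, so 129 + 1 = 130.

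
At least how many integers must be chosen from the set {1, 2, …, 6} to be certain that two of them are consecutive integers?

4

Partition {1, …, 6} into 3 pairs: {1,2}, {3,4}, …, {5,6}.
Choosing 3 integers — say the 3 even numbers 2, 4, …, 6 — takes one from each pair and avoids the property.
Choosing 4 forces two into the same pair by pigeonhole, and those are consecutive. So 4.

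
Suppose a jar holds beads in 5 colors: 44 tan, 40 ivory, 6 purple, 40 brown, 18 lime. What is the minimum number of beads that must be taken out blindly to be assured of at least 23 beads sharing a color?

91

In the worst case we take at most 22 of each color, but all 6 purple and all 18 lime (fewer than 22), giving 22 + 22 + 6 + 22 + 18 = 90.
One more bead then forces some color to 23, so 90 + 1 = 91.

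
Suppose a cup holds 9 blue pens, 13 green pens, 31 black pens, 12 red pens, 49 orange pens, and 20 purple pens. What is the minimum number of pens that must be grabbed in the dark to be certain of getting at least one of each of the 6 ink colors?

The hardest ink color to obtain is blue: we could draw every other pen first — 134 − 9 = 125 pens — without a single blue one.
The next draw must be blue, so 125 + 1 = 126.

126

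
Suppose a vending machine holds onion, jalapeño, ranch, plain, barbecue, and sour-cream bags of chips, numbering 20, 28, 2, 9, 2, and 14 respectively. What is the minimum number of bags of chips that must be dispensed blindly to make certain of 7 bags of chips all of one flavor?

In the worst case we take at most 6 of each flavor, but all 2 ranch and all 2 barbecue (fewer than 6), giving 6 + 6 + 2 + 6 + 2 + 6 = 28.
One more bag of chips then forces some flavor to 7, so 28 + 1 = 29.

29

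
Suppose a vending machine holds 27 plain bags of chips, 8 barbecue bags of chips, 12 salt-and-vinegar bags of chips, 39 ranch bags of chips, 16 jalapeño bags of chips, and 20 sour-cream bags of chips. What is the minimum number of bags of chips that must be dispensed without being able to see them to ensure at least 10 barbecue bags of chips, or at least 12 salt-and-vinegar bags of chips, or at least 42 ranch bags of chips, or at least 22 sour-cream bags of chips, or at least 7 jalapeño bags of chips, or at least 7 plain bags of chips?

91

The worst case stops just short of every target: 6 plain, all 8 barbecue, 11 salt-and-vinegar, all 39 ranch, 6 jalapeño, all 20 sour-cream — 6 + 8 + 11 + 39 + 6 + 20 = 90 bags of chips.
One more bag of chips must push some flavor to its target, so 90 + 1 = 91.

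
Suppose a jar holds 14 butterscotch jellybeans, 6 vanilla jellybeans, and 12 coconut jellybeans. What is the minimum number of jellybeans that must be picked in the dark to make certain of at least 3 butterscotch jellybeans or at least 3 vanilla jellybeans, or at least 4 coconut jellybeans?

Each of the 3 flavors has its own threshold; avoid all of them simultaneously.
The worst case stops just short of every target: 2 butterscotch, 2 vanilla, 3 coconut — 2 + 2 + 3 = 7 jellybeans.
One more jellybean must push some flavor to its target, so 7 + 1 = 8.

8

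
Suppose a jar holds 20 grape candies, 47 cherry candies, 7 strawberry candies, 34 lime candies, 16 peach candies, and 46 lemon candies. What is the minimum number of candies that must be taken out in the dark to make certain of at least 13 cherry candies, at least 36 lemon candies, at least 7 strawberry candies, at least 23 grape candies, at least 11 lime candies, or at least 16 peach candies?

The worst case stops just short of every target: all 20 grape, 12 cherry, 6 strawberry, 10 lime, 15 peach, 35 lemon — 20 + 12 + 6 + 10 + 15 + 35 = 98 candies.
One more candy must push some flavor to its target, so 98 + 1 = 99.

99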